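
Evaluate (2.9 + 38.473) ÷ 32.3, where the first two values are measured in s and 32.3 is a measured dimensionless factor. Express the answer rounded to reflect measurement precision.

1.28 s

2.9 s + 38.473 s = 41.373 s; the sum is limited to 1 decimal place (3 s.f.).
Carrying full precision, 41.373 ÷ 32.3 = 1.28089783282… s; 32.3 has 3 s.f., so the result keeps min(3, 3) = 3 s.f.
Rounded to 3 significant figures: 1.28 s.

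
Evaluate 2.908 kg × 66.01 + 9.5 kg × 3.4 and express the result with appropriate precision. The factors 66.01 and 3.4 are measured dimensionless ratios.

2.908 × 66.01 = 191.95708 → 192.0 kg (4 s.f., last digit at the 10^-1 place).
9.5 × 3.4 = 32.3 → 32 kg (2 s.f., last digit at the 10^0 place).
Sum: 224.25708 kg; keep the coarser place, 10^0.
Result: 224 kg.

224 kg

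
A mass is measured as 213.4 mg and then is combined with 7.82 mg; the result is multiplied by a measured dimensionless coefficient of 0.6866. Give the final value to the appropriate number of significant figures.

213.4 mg + 7.82 mg = 221.22 mg; the sum is limited to 1 decimal place (4 s.f.).
Carrying full precision, 221.22 × 0.6866 = 151.889652 mg; 0.6866 has 4 s.f., so the result keeps min(4, 4) = 4 s.f.
Rounded to 4 significant figures: 151.9 mg.

151.9 mg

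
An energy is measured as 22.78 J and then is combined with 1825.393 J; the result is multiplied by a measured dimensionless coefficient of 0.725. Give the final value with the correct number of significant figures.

22.78 J + 1825.393 J = 1848.173 J; the sum is limited to 2 decimal places (6 s.f.).
Carrying full precision, 1848.173 × 0.725 = 1339.925425 J; 0.725 has 3 s.f., so the result keeps min(6, 3) = 3 s.f.
Rounded to 3 significant figures: 1.34 × 10^3 J.

1.34 × 10^3 J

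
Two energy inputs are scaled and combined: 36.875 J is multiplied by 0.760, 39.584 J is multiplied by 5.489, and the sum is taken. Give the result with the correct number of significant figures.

36.875 × 0.760 = 28.025 → 28.0 J (3 s.f., last digit at the 10^-1 place).
39.584 × 5.489 = 217.276576 → 217.3 J (4 s.f., last digit at the 10^-1 place).
Sum: 245.301576 J; keep the coarser place, 10^-1.
Result: 245.3 J.

245.3 J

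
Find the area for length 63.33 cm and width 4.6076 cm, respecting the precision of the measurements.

area = 63.33 cm × 4.6076 cm = 291.799308 cm².
63.33 has 4 significant figures; 4.6076 has 5.
Division/multiplication keeps the fewest: 4 significant figures.
Rounded: 291.8 cm².

291.8 cm²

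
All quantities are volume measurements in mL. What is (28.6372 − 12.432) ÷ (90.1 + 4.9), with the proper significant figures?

0.171

28.6372 − 12.432 = 16.2052, limited to 3 d.p. → 5 s.f.; 90.1 + 4.9 = 95.0, limited to 1 d.p. → 3 s.f.
Carrying full precision, 16.2052 ÷ 95.0 = 0.170581052632…; keep min(5, 3) = 3 s.f.
Rounded to 3 significant figures: 0.171.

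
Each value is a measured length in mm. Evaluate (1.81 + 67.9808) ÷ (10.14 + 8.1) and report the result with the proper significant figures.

3.83

1.81 + 67.9808 = 69.7908, limited to 2 d.p. → 4 s.f.; 10.14 + 8.1 = 18.24, limited to 1 d.p. → 3 s.f.
Carrying full precision, 69.7908 ÷ 18.24 = 3.82625; keep min(4, 3) = 3 s.f.
Rounded to 3 significant figures: 3.83.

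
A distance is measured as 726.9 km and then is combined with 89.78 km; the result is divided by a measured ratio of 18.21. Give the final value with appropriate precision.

44.85 km

726.9 km + 89.78 km = 816.68 km; the sum is limited to 1 decimal place (4 s.f.).
Carrying full precision, 816.68 ÷ 18.21 = 44.847885777… km; 18.21 has 4 s.f., so the result keeps min(4, 4) = 4 s.f.
Rounded to 4 significant figures: 44.85 km.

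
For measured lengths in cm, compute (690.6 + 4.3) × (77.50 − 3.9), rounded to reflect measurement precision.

5.11 × 10⁴ cm²

690.6 + 4.3 = 694.9, limited to 1 d.p. → 4 s.f.; 77.50 − 3.9 = 73.60, limited to 1 d.p. → 3 s.f.
Carrying full precision, 694.9 × 73.60 = 51144.64; keep min(4, 3) = 3 s.f.
Rounded to 3 significant figures: 5.11 × 10⁴ cm².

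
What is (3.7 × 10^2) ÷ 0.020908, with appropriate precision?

1.8 × 10^4

(3.7 × 10^2) ÷ 0.020908 = 17696.5754735…
Multiplication/division keeps the fewest significant figures: 3.7 × 10^2 → 2 s.f., 0.020908 → 5 s.f.; limit is 2.
Rounded to 2 significant figures: 1.8 × 10^4.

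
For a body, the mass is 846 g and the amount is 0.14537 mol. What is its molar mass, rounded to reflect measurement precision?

5.82 × 10^3 g/mol

molar mass = 846 g ÷ 0.14537 mol = 5819.63266148… g/mol.
846 has 3 significant figures; 0.14537 has 5.
Division/multiplication keeps the fewest: 3 significant figures.
Rounded: 5.82 × 10^3 g/mol.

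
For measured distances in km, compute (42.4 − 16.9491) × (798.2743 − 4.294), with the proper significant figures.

2.02 × 10⁴ km²

42.4 − 16.9491 = 25.4509, limited to 1 d.p. → 3 s.f.; 798.2743 − 4.294 = 793.9803, limited to 3 d.p. → 6 s.f.
Carrying full precision, 25.4509 × 793.9803 = 20207.5132173…; keep min(3, 6) = 3 s.f.
Rounded to 3 significant figures: 2.02 × 10⁴ km².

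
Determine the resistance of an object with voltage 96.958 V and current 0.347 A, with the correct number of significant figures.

resistance = 96.958 V ÷ 0.347 A = 279.417867435… Ω.
96.958 has 5 significant figures; 0.347 has 3.
Division/multiplication keeps the fewest: 3 significant figures.
Rounded: 279 Ω.

279 Ω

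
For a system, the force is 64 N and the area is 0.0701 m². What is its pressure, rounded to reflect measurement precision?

9.1 × 10² Pa

pressure = 64 N ÷ 0.0701 m² = 912.981455064… Pa.
64 has 2 significant figures; 0.0701 has 3.
Division/multiplication keeps the fewest: 2 significant figures.
Rounded: 9.1 × 10² Pa.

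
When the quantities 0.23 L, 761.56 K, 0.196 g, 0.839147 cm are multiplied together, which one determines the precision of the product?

0.23 L

0.23 L → 2 s.f.; 761.56 K → 5 s.f.; 0.196 g → 3 s.f.; 0.839147 cm → 6 s.f.
The fewest is 2 significant figures, from 0.23 L.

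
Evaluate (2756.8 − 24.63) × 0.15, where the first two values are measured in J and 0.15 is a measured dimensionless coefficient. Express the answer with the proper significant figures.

4.1 × 10² J

2756.8 J − 24.63 J = 2732.17 J; the difference is limited to 1 decimal place (5 s.f.).
Carrying full precision, 2732.17 × 0.15 = 409.8255 J; 0.15 has 2 s.f., so the result keeps min(5, 2) = 2 s.f.
Rounded to 2 significant figures: 4.1 × 10² J.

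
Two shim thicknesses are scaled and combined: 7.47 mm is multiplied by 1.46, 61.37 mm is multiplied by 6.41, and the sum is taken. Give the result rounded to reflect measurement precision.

7.47 × 1.46 = 10.9062 → 10.9 mm (3 s.f., last digit at the 10^-1 place).
61.37 × 6.41 = 393.3817 → 3.93 × 10² mm (3 s.f., last digit at the 10^0 place).
Sum: 404.2879 mm; keep the coarser place, 10^0.
Result: 4.04 × 10² mm.

4.04 × 10² mm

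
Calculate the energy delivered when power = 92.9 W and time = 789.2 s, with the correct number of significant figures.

7.33 × 10⁴ J

energy delivered = 92.9 W × 789.2 s = 73316.68 J.
92.9 has 3 significant figures; 789.2 has 4.
Division/multiplication keeps the fewest: 3 significant figures.
Rounded: 7.33 × 10⁴ J.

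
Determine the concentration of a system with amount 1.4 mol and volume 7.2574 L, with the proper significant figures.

0.19 mol/L

concentration = 1.4 mol ÷ 7.2574 L = 0.192906550555… mol/L.
1.4 has 2 significant figures; 7.2574 has 5.
Division/multiplication keeps the fewest: 2 significant figures.
Rounded: 0.19 mol/L.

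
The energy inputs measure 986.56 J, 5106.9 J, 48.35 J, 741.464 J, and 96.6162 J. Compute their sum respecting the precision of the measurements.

986.56 J + 5106.9 J + 48.35 J + 741.464 J + 96.6162 J = 6979.8902 J.
Addition/subtraction keeps the fewest decimal places: 986.56 → 2 decimal places, 5106.9 → 1 decimal place, 48.35 → 2 decimal places, 741.464 → 3 decimal places, 96.6162 → 4 decimal places; limit is 1.
Rounded to 1 decimal place: 6.9799 × 10³ J.

6.9799 × 10³ J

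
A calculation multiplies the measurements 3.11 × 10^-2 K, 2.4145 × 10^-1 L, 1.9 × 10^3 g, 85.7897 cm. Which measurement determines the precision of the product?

1.9 × 10^3 g

3.11 × 10^-2 K → 3 s.f.; 2.4145 × 10^-1 L → 5 s.f.; 1.9 × 10^3 g → 2 s.f.; 85.7897 cm → 6 s.f.
The fewest is 2 significant figures, from 1.9 × 10^3 g.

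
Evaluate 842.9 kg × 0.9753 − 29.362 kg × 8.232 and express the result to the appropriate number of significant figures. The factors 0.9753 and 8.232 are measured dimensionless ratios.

842.9 × 0.9753 = 822.08037 → 8.221 × 10^2 kg (4 s.f., last digit at the 10^-1 place).
29.362 × 8.232 = 241.707984 → 241.7 kg (4 s.f., last digit at the 10^-1 place).
Difference: 580.372386 kg; keep the coarser place, 10^-1.
Result: 580.4 kg.

580.4 kg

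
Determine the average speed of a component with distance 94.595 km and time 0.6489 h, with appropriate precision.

average speed = 94.595 km ÷ 0.6489 h = 145.777469564… km/h.
94.595 has 5 significant figures; 0.6489 has 4.
Division/multiplication keeps the fewest: 4 significant figures.
Rounded: 1.458 × 10^2 km/h.

1.458 × 10^2 km/h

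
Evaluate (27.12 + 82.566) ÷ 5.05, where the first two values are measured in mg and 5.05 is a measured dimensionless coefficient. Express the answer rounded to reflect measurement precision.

21.7 mg

27.12 mg + 82.566 mg = 109.686 mg; the sum is limited to 2 decimal places (5 s.f.).
Carrying full precision, 109.686 ÷ 5.05 = 21.72 mg; 5.05 has 3 s.f., so the result keeps min(5, 3) = 3 s.f.
Rounded to 3 significant figures: 21.7 mg.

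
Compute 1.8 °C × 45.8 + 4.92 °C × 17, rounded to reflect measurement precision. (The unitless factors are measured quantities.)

166 °C

1.8 × 45.8 = 82.44 → 82 °C (2 s.f., last digit at the 10^0 place).
4.92 × 17 = 83.64 → 84 °C (2 s.f., last digit at the 10^0 place).
Sum: 166.08 °C; keep the coarser place, 10^0.
Result: 166 °C.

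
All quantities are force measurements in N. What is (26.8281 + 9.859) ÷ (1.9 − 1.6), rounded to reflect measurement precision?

26.8281 + 9.859 = 36.6871, limited to 3 d.p. → 5 s.f.; 1.9 − 1.6 = 0.3, limited to 1 d.p. → 1 s.f.
Carrying full precision, 36.6871 ÷ 0.3 = 122.290333333…; keep min(5, 1) = 1 s.f.
Rounded to 1 significant figure: 1 × 10².

1 × 10²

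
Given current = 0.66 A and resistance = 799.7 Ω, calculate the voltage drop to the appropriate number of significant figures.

voltage drop = 0.66 A × 799.7 Ω = 527.802 V.
0.66 has 2 significant figures; 799.7 has 4.
Division/multiplication keeps the fewest: 2 significant figures.
Rounded: 5.3 × 10^2 V.

5.3 × 10^2 V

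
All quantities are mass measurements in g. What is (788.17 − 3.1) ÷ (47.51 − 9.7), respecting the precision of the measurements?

788.17 − 3.1 = 785.07, limited to 1 d.p. → 4 s.f.; 47.51 − 9.7 = 37.81, limited to 1 d.p. → 3 s.f.
Carrying full precision, 785.07 ÷ 37.81 = 20.7635546152…; keep min(4, 3) = 3 s.f.
Rounded to 3 significant figures: 20.8.

20.8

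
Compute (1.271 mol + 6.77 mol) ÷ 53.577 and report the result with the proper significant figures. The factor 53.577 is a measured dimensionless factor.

1.50 × 10^-1 mol

1.271 mol + 6.77 mol = 8.041 mol; the sum is limited to 2 decimal places (3 s.f.).
Carrying full precision, 8.041 ÷ 53.577 = 0.150083058029… mol; 53.577 has 5 s.f., so the result keeps min(3, 5) = 3 s.f.
Rounded to 3 significant figures: 1.50 × 10^-1 mol.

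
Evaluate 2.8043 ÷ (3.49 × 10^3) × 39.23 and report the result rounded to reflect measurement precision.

0.0315

2.8043 ÷ (3.49 × 10^3) × 39.23 = 0.0315222604585…
Multiplication/division keeps the fewest significant figures: 2.8043 → 5 s.f., 3.49 × 10^3 → 3 s.f., 39.23 → 4 s.f.; limit is 3.
Rounded to 3 significant figures: 0.0315.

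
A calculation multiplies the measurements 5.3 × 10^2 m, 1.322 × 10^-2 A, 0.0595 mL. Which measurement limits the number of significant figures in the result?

5.3 × 10^2 m → 2 s.f.; 1.322 × 10^-2 A → 4 s.f.; 0.0595 mL → 3 s.f.
The fewest is 2 significant figures, from 5.3 × 10^2 m.

5.3 × 10^2 m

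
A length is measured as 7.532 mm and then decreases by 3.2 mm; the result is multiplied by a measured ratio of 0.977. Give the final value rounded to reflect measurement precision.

7.532 mm − 3.2 mm = 4.332 mm; the difference is limited to 1 decimal place (2 s.f.).
Carrying full precision, 4.332 × 0.977 = 4.232364 mm; 0.977 has 3 s.f., so the result keeps min(2, 3) = 2 s.f.
Rounded to 2 significant figures: 4.2 mm.

4.2 mm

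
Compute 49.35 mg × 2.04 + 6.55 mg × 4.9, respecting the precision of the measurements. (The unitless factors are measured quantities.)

49.35 × 2.04 = 100.674 → 101 mg (3 s.f., last digit at the 10^0 place).
6.55 × 4.9 = 32.095 → 32 mg (2 s.f., last digit at the 10^0 place).
Sum: 132.769 mg; keep the coarser place, 10^0.
Result: 1.33 × 10^2 mg.

1.33 × 10^2 mg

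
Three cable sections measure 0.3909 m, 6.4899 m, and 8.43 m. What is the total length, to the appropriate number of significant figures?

0.3909 m + 6.4899 m + 8.43 m = 15.3108 m.
Addition/subtraction keeps the fewest decimal places: 0.3909 → 4 decimal places, 6.4899 → 4 decimal places, 8.43 → 2 decimal places; limit is 2.
Rounded to 2 decimal places: 15.31 m.

15.31 m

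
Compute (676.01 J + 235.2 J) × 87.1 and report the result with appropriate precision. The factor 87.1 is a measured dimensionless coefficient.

676.01 J + 235.2 J = 911.21 J; the sum is limited to 1 decimal place (4 s.f.).
Carrying full precision, 911.21 × 87.1 = 79366.391 J; 87.1 has 3 s.f., so the result keeps min(4, 3) = 3 s.f.
Rounded to 3 significant figures: 7.94 × 10^4 J.

7.94 × 10^4 J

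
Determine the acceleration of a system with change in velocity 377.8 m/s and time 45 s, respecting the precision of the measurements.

8.4 m/s²

acceleration = 377.8 m/s ÷ 45 s = 8.39555555556… m/s².
377.8 has 4 significant figures; 45 has 2.
Division/multiplication keeps the fewest: 2 significant figures.
Rounded: 8.4 m/s².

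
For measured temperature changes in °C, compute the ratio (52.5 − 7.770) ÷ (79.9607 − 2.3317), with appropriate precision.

5.76 × 10⁻¹

52.5 − 7.770 = 44.730, limited to 1 d.p. → 3 s.f.; 79.9607 − 2.3317 = 77.6290, limited to 4 d.p. → 6 s.f.
Carrying full precision, 44.730 ÷ 77.6290 = 0.57620219248…; keep min(3, 6) = 3 s.f.
Rounded to 3 significant figures: 5.76 × 10⁻¹.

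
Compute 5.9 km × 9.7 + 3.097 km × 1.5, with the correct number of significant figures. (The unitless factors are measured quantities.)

62 km

5.9 × 9.7 = 57.23 → 57 km (2 s.f., last digit at the 10^0 place).
3.097 × 1.5 = 4.6455 → 4.6 km (2 s.f., last digit at the 10^-1 place).
Sum: 61.8755 km; keep the coarser place, 10^0.
Result: 62 km.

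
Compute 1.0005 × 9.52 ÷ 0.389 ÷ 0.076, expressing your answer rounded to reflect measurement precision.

3.2 × 10^2

1.0005 × 9.52 ÷ 0.389 ÷ 0.076 = 322.174265999…
Multiplication/division keeps the fewest significant figures: 1.0005 → 5 s.f., 9.52 → 3 s.f., 0.389 → 3 s.f., 0.076 → 2 s.f.; limit is 2.
Rounded to 2 significant figures: 3.2 × 10^2.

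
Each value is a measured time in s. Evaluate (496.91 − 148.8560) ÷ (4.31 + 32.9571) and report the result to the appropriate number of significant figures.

496.91 − 148.8560 = 348.0540, limited to 2 d.p. → 5 s.f.; 4.31 + 32.9571 = 37.2671, limited to 2 d.p. → 4 s.f.
Carrying full precision, 348.0540 ÷ 37.2671 = 9.33944417462…; keep min(5, 4) = 4 s.f.
Rounded to 4 significant figures: 9.339.

9.339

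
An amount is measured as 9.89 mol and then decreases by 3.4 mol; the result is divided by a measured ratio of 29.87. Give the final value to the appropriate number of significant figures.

2.2 × 10^-1 mol

9.89 mol − 3.4 mol = 6.49 mol; the difference is limited to 1 decimal place (2 s.f.).
Carrying full precision, 6.49 ÷ 29.87 = 0.217274857717… mol; 29.87 has 4 s.f., so the result keeps min(2, 4) = 2 s.f.
Rounded to 2 significant figures: 2.2 × 10^-1 mol.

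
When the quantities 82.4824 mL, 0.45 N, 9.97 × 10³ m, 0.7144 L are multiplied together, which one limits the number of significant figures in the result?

82.4824 mL → 6 s.f.; 0.45 N → 2 s.f.; 9.97 × 10³ m → 3 s.f.; 0.7144 L → 4 s.f.
The fewest is 2 significant figures, from 0.45 N.

0.45 N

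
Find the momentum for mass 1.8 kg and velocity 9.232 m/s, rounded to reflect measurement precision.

17 kg·m/s

momentum = 1.8 kg × 9.232 m/s = 16.6176 kg·m/s.
1.8 has 2 significant figures; 9.232 has 4.
Division/multiplication keeps the fewest: 2 significant figures.
Rounded: 17 kg·m/s.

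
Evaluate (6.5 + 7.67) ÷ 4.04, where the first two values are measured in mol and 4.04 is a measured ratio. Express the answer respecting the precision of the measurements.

3.51 mol

6.5 mol + 7.67 mol = 14.17 mol; the sum is limited to 1 decimal place (3 s.f.).
Carrying full precision, 14.17 ÷ 4.04 = 3.50742574257… mol; 4.04 has 3 s.f., so the result keeps min(3, 3) = 3 s.f.
Rounded to 3 significant figures: 3.51 mol.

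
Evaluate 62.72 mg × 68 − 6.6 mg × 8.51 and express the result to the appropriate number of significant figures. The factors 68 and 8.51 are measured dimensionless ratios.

4.2 × 10^3 mg

62.72 × 68 = 4264.96 → 4.3 × 10^3 mg (2 s.f., last digit at the 10^2 place).
6.6 × 8.51 = 56.166 → 56 mg (2 s.f., last digit at the 10^0 place).
Difference: 4208.794 mg; keep the coarser place, 10^2.
Result: 4.2 × 10^3 mg.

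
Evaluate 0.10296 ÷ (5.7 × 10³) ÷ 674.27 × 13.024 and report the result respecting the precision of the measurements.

0.10296 ÷ (5.7 × 10³) ÷ 674.27 × 13.024 = 3.4890261827 × 10^-7…
Multiplication/division keeps the fewest significant figures: 0.10296 → 5 s.f., 5.7 × 10³ → 2 s.f., 674.27 → 5 s.f., 13.024 → 5 s.f.; limit is 2.
Rounded to 2 significant figures: 3.5 × 10⁻⁷.

3.5 × 10⁻⁷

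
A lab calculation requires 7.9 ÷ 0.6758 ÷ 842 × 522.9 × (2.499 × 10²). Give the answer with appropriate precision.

7.9 ÷ 0.6758 ÷ 842 × 522.9 × (2.499 × 10²) = 1814.18557859…
Multiplication/division keeps the fewest significant figures: 7.9 → 2 s.f., 0.6758 → 4 s.f., 842 → 3 s.f., 522.9 → 4 s.f., 2.499 × 10² → 4 s.f.; limit is 2.
Rounded to 2 significant figures: 1.8 × 10³.

1.8 × 10³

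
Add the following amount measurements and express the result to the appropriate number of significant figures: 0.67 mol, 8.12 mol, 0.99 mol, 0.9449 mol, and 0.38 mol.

11.10 mol

0.67 mol + 8.12 mol + 0.99 mol + 0.9449 mol + 0.38 mol = 11.1049 mol.
Addition/subtraction keeps the fewest decimal places: 0.67 → 2 decimal places, 8.12 → 2 decimal places, 0.99 → 2 decimal places, 0.9449 → 4 decimal places, 0.38 → 2 decimal places; limit is 2.
Rounded to 2 decimal places: 11.10 mol.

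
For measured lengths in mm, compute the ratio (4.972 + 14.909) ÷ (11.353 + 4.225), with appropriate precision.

1.2762

4.972 + 14.909 = 19.881, limited to 3 d.p. → 5 s.f.; 11.353 + 4.225 = 15.578, limited to 3 d.p. → 5 s.f.
Carrying full precision, 19.881 ÷ 15.578 = 1.27622287842…; keep min(5, 5) = 5 s.f.
Rounded to 5 significant figures: 1.2762.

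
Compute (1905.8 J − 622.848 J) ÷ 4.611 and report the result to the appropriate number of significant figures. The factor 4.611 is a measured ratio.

1905.8 J − 622.848 J = 1282.952 J; the difference is limited to 1 decimal place (5 s.f.).
Carrying full precision, 1282.952 ÷ 4.611 = 278.237258729… J; 4.611 has 4 s.f., so the result keeps min(5, 4) = 4 s.f.
Rounded to 4 significant figures: 278.2 J.

278.2 J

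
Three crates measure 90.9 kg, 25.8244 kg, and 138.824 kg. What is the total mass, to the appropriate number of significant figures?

90.9 kg + 25.8244 kg + 138.824 kg = 255.5484 kg.
Addition/subtraction keeps the fewest decimal places: 90.9 → 1 decimal place, 25.8244 → 4 decimal places, 138.824 → 3 decimal places; limit is 1.
Rounded to 1 decimal place: 255.5 kg.

255.5 kg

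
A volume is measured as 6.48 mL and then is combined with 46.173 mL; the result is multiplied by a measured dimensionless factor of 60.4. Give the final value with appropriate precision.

3.18 × 10³ mL

6.48 mL + 46.173 mL = 52.653 mL; the sum is limited to 2 decimal places (4 s.f.).
Carrying full precision, 52.653 × 60.4 = 3180.2412 mL; 60.4 has 3 s.f., so the result keeps min(4, 3) = 3 s.f.
Rounded to 3 significant figures: 3.18 × 10³ mL.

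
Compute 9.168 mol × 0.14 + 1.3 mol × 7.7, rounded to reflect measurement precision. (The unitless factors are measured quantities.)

11 mol

9.168 × 0.14 = 1.28352 → 1.3 mol (2 s.f., last digit at the 10^-1 place).
1.3 × 7.7 = 10.01 → 10. mol (2 s.f., last digit at the 10^0 place).
Sum: 11.29352 mol; keep the coarser place, 10^0.
Result: 11 mol.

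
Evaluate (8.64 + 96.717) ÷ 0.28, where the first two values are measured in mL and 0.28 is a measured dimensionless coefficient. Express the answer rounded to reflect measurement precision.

3.8 × 10² mL

8.64 mL + 96.717 mL = 105.357 mL; the sum is limited to 2 decimal places (5 s.f.).
Carrying full precision, 105.357 ÷ 0.28 = 376.275 mL; 0.28 has 2 s.f., so the result keeps min(5, 2) = 2 s.f.
Rounded to 2 significant figures: 3.8 × 10² mL.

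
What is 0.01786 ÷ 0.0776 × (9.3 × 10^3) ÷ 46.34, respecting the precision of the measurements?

0.01786 ÷ 0.0776 × (9.3 × 10^3) ÷ 46.34 = 46.189860689…
Multiplication/division keeps the fewest significant figures: 0.01786 → 4 s.f., 0.0776 → 3 s.f., 9.3 × 10^3 → 2 s.f., 46.34 → 4 s.f.; limit is 2.
Rounded to 2 significant figures: 46.

46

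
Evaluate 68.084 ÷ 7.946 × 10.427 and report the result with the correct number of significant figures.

89.34

68.084 ÷ 7.946 × 10.427 = 89.3420422854…
Multiplication/division keeps the fewest significant figures: 68.084 → 5 s.f., 7.946 → 4 s.f., 10.427 → 5 s.f.; limit is 4.
Rounded to 4 significant figures: 89.34.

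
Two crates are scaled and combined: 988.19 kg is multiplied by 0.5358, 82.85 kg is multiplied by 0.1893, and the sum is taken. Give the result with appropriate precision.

545.2 kg

988.19 × 0.5358 = 529.472202 → 5.295 × 10² kg (4 s.f., last digit at the 10^-1 place).
82.85 × 0.1893 = 15.683505 → 15.68 kg (4 s.f., last digit at the 10^-2 place).
Sum: 545.155707 kg; keep the coarser place, 10^-1.
Result: 545.2 kg.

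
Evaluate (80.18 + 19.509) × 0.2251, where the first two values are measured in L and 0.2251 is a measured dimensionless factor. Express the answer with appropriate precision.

22.44 L

80.18 L + 19.509 L = 99.689 L; the sum is limited to 2 decimal places (4 s.f.).
Carrying full precision, 99.689 × 0.2251 = 22.4399939 L; 0.2251 has 4 s.f., so the result keeps min(4, 4) = 4 s.f.
Rounded to 4 significant figures: 22.44 L.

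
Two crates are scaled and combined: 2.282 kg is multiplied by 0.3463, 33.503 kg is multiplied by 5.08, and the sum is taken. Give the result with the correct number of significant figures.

2.282 × 0.3463 = 0.7902566 → 7.903 × 10⁻¹ kg (4 s.f., last digit at the 10^-4 place).
33.503 × 5.08 = 170.19524 → 1.70 × 10² kg (3 s.f., last digit at the 10^0 place).
Sum: 170.9854966 kg; keep the coarser place, 10^0.
Result: 171 kg.

171 kg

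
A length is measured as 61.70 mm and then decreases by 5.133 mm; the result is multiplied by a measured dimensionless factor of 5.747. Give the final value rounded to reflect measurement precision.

61.70 mm − 5.133 mm = 56.567 mm; the difference is limited to 2 decimal places (4 s.f.).
Carrying full precision, 56.567 × 5.747 = 325.090549 mm; 5.747 has 4 s.f., so the result keeps min(4, 4) = 4 s.f.
Rounded to 4 significant figures: 325.1 mm.

325.1 mm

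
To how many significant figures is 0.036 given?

0.036: leading zeros are not significant.

2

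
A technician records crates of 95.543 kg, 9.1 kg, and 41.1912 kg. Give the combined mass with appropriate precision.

145.8 kg

95.543 kg + 9.1 kg + 41.1912 kg = 145.8342 kg.
Addition/subtraction keeps the fewest decimal places: 95.543 → 3 decimal places, 9.1 → 1 decimal place, 41.1912 → 4 decimal places; limit is 1.
Rounded to 1 decimal place: 145.8 kg.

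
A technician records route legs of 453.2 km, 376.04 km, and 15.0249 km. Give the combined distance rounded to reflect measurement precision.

844.3 km

453.2 km + 376.04 km + 15.0249 km = 844.2649 km.
Addition/subtraction keeps the fewest decimal places: 453.2 → 1 decimal place, 376.04 → 2 decimal places, 15.0249 → 4 decimal places; limit is 1.
Rounded to 1 decimal place: 844.3 km.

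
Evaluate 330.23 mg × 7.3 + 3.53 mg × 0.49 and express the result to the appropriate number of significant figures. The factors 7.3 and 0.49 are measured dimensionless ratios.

330.23 × 7.3 = 2410.679 → 2.4 × 10^3 mg (2 s.f., last digit at the 10^2 place).
3.53 × 0.49 = 1.7297 → 1.7 mg (2 s.f., last digit at the 10^-1 place).
Sum: 2412.4087 mg; keep the coarser place, 10^2.
Result: 2.4 × 10^3 mg.

2.4 × 10^3 mg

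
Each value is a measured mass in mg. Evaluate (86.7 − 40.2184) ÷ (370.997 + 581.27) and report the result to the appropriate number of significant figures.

86.7 − 40.2184 = 46.4816, limited to 1 d.p. → 3 s.f.; 370.997 + 581.27 = 952.267, limited to 2 d.p. → 5 s.f.
Carrying full precision, 46.4816 ÷ 952.267 = 0.0488115202984…; keep min(3, 5) = 3 s.f.
Rounded to 3 significant figures: 0.0488.

0.0488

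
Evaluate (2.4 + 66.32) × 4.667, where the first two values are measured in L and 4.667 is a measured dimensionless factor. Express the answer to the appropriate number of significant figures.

321 L

2.4 L + 66.32 L = 68.72 L; the sum is limited to 1 decimal place (3 s.f.).
Carrying full precision, 68.72 × 4.667 = 320.71624 L; 4.667 has 4 s.f., so the result keeps min(3, 4) = 3 s.f.
Rounded to 3 significant figures: 321 L.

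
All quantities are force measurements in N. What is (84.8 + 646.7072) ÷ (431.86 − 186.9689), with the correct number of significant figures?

2.987

84.8 + 646.7072 = 731.5072, limited to 1 d.p. → 4 s.f.; 431.86 − 186.9689 = 244.8911, limited to 2 d.p. → 5 s.f.
Carrying full precision, 731.5072 ÷ 244.8911 = 2.98707139622…; keep min(4, 5) = 4 s.f.
Rounded to 4 significant figures: 2.987.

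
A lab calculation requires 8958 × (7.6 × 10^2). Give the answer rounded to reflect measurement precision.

8958 × (7.6 × 10^2) = 6808080
Multiplication/division keeps the fewest significant figures: 8958 → 4 s.f., 7.6 × 10^2 → 2 s.f.; limit is 2.
Rounded to 2 significant figures: 6.8 × 10^6.

6.8 × 10^6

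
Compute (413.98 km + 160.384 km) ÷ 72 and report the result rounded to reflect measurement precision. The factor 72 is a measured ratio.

413.98 km + 160.384 km = 574.364 km; the sum is limited to 2 decimal places (5 s.f.).
Carrying full precision, 574.364 ÷ 72 = 7.97727777778… km; 72 has 2 s.f., so the result keeps min(5, 2) = 2 s.f.
Rounded to 2 significant figures: 8.0 km.

8.0 km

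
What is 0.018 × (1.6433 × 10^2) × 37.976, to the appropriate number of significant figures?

0.018 × (1.6433 × 10^2) × 37.976 = 112.33072944
Multiplication/division keeps the fewest significant figures: 0.018 → 2 s.f., 1.6433 × 10^2 → 5 s.f., 37.976 → 5 s.f.; limit is 2.
Rounded to 2 significant figures: 1.1 × 10^2.

1.1 × 10^2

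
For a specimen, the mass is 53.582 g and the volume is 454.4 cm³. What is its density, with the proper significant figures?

0.1179 g/cm³

density = 53.582 g ÷ 454.4 cm³ = 0.117918133803… g/cm³.
53.582 has 5 significant figures; 454.4 has 4.
Division/multiplication keeps the fewest: 4 significant figures.
Rounded: 0.1179 g/cm³.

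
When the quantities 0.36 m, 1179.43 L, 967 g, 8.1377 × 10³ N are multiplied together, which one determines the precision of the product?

0.36 m → 2 s.f.; 1179.43 L → 6 s.f.; 967 g → 3 s.f.; 8.1377 × 10³ N → 5 s.f.
The fewest is 2 significant figures, from 0.36 m.

0.36 m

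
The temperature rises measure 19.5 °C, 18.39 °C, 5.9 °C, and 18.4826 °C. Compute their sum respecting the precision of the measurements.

62.3 °C

19.5 °C + 18.39 °C + 5.9 °C + 18.4826 °C = 62.2726 °C.
Addition/subtraction keeps the fewest decimal places: 19.5 → 1 decimal place, 18.39 → 2 decimal places, 5.9 → 1 decimal place, 18.4826 → 4 decimal places; limit is 1.
Rounded to 1 decimal place: 62.3 °C.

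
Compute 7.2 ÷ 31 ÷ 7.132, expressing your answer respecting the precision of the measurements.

0.033

7.2 ÷ 31 ÷ 7.132 = 0.032565628788…
Multiplication/division keeps the fewest significant figures: 7.2 → 2 s.f., 31 → 2 s.f., 7.132 → 4 s.f.; limit is 2.
Rounded to 2 significant figures: 0.033.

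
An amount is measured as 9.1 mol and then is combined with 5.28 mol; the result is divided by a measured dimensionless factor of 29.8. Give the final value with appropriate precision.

0.483 mol

9.1 mol + 5.28 mol = 14.38 mol; the sum is limited to 1 decimal place (3 s.f.).
Carrying full precision, 14.38 ÷ 29.8 = 0.48255033557… mol; 29.8 has 3 s.f., so the result keeps min(3, 3) = 3 s.f.
Rounded to 3 significant figures: 0.483 mol.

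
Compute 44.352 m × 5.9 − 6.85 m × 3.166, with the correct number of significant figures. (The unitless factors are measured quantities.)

44.352 × 5.9 = 261.6768 → 2.6 × 10² m (2 s.f., last digit at the 10^1 place).
6.85 × 3.166 = 21.6871 → 21.7 m (3 s.f., last digit at the 10^-1 place).
Difference: 239.9897 m; keep the coarser place, 10^1.
Result: 2.4 × 10² m.

2.4 × 10² m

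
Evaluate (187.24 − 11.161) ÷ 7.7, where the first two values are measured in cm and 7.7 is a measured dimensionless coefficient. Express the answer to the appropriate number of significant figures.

187.24 cm − 11.161 cm = 176.079 cm; the difference is limited to 2 decimal places (5 s.f.).
Carrying full precision, 176.079 ÷ 7.7 = 22.8674025974… cm; 7.7 has 2 s.f., so the result keeps min(5, 2) = 2 s.f.
Rounded to 2 significant figures: 23 cm.

23 cm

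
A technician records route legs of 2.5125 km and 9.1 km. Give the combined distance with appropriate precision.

2.5125 km + 9.1 km = 11.6125 km.
Addition/subtraction keeps the fewest decimal places: 2.5125 → 4 decimal places, 9.1 → 1 decimal place; limit is 1.
Rounded to 1 decimal place: 11.6 km.

11.6 km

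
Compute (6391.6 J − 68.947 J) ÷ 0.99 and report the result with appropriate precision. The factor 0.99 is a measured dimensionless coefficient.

6.4 × 10^3 J

6391.6 J − 68.947 J = 6322.653 J; the difference is limited to 1 decimal place (5 s.f.).
Carrying full precision, 6322.653 ÷ 0.99 = 6386.51818182… J; 0.99 has 2 s.f., so the result keeps min(5, 2) = 2 s.f.
Rounded to 2 significant figures: 6.4 × 10^3 J.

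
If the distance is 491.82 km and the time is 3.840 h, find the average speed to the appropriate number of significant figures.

128.1 km/h

average speed = 491.82 km ÷ 3.840 h = 128.078125 km/h.
491.82 has 5 significant figures; 3.840 has 4.
Division/multiplication keeps the fewest: 4 significant figures.
Rounded: 128.1 km/h.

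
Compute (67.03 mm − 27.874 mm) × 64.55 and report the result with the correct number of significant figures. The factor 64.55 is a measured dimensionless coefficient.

67.03 mm − 27.874 mm = 39.156 mm; the difference is limited to 2 decimal places (4 s.f.).
Carrying full precision, 39.156 × 64.55 = 2527.5198 mm; 64.55 has 4 s.f., so the result keeps min(4, 4) = 4 s.f.
Rounded to 4 significant figures: 2528 mm.

2528 mm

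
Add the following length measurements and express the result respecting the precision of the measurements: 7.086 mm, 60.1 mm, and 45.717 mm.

7.086 mm + 60.1 mm + 45.717 mm = 112.903 mm.
Addition/subtraction keeps the fewest decimal places: 7.086 → 3 decimal places, 60.1 → 1 decimal place, 45.717 → 3 decimal places; limit is 1.
Rounded to 1 decimal place: 112.9 mm.

112.9 mm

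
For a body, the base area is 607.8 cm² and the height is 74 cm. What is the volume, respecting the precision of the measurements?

4.5 × 10⁴ cm³

volume = 607.8 cm² × 74 cm = 44977.2 cm³.
607.8 has 4 significant figures; 74 has 2.
Division/multiplication keeps the fewest: 2 significant figures.
Rounded: 4.5 × 10⁴ cm³.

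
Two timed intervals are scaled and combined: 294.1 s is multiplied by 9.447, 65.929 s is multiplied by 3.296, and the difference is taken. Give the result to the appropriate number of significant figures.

294.1 × 9.447 = 2778.3627 → 2778 s (4 s.f., last digit at the 10^0 place).
65.929 × 3.296 = 217.301984 → 2.173 × 10² s (4 s.f., last digit at the 10^-1 place).
Difference: 2561.060716 s; keep the coarser place, 10^0.
Result: 2561 s.

2561 s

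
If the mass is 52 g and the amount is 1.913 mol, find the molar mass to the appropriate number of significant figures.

molar mass = 52 g ÷ 1.913 mol = 27.1824359645… g/mol.
52 has 2 significant figures; 1.913 has 4.
Division/multiplication keeps the fewest: 2 significant figures.
Rounded: 27 g/mol.

27 g/mol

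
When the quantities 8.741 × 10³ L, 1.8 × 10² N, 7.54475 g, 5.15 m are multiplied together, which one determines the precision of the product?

8.741 × 10³ L → 4 s.f.; 1.8 × 10² N → 2 s.f.; 7.54475 g → 6 s.f.; 5.15 m → 3 s.f.
The fewest is 2 significant figures, from 1.8 × 10² N.

1.8 × 10² N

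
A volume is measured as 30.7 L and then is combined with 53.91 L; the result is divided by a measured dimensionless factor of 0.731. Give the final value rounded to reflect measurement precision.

116 L

30.7 L + 53.91 L = 84.61 L; the sum is limited to 1 decimal place (3 s.f.).
Carrying full precision, 84.61 ÷ 0.731 = 115.745554036… L; 0.731 has 3 s.f., so the result keeps min(3, 3) = 3 s.f.
Rounded to 3 significant figures: 116 L.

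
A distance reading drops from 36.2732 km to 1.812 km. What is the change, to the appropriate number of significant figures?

34.461 km

36.2732 km − 1.812 km = 34.4612 km.
Addition/subtraction keeps the fewest decimal places: 36.2732 → 4 decimal places, 1.812 → 3 decimal places; limit is 3.
Rounded to 3 decimal places: 34.461 km.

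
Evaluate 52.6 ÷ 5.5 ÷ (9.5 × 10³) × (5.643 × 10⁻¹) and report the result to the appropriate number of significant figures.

5.7 × 10⁻⁴

52.6 ÷ 5.5 ÷ (9.5 × 10³) × (5.643 × 10⁻¹) = 0.00056808…
Multiplication/division keeps the fewest significant figures: 52.6 → 3 s.f., 5.5 → 2 s.f., 9.5 × 10³ → 2 s.f., 5.643 × 10⁻¹ → 4 s.f.; limit is 2.
Rounded to 2 significant figures: 5.7 × 10⁻⁴.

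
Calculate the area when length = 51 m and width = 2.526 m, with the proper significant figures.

1.3 × 10² m²

area = 51 m × 2.526 m = 128.826 m².
51 has 2 significant figures; 2.526 has 4.
Division/multiplication keeps the fewest: 2 significant figures.
Rounded: 1.3 × 10² m².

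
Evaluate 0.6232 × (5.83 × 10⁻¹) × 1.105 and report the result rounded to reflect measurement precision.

0.401

0.6232 × (5.83 × 10⁻¹) × 1.105 = 0.401474788
Multiplication/division keeps the fewest significant figures: 0.6232 → 4 s.f., 5.83 × 10⁻¹ → 3 s.f., 1.105 → 4 s.f.; limit is 3.
Rounded to 3 significant figures: 0.401.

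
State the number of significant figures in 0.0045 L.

0.0045: leading zeros are not significant.

2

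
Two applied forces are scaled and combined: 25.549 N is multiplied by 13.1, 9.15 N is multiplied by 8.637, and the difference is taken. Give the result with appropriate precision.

256 N

25.549 × 13.1 = 334.6919 → 335 N (3 s.f., last digit at the 10^0 place).
9.15 × 8.637 = 79.02855 → 79.0 N (3 s.f., last digit at the 10^-1 place).
Difference: 255.66335 N; keep the coarser place, 10^0.
Result: 256 N.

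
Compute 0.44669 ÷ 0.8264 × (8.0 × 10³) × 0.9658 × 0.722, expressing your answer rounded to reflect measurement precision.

0.44669 ÷ 0.8264 × (8.0 × 10³) × 0.9658 × 0.722 = 3015.29846896…
Multiplication/division keeps the fewest significant figures: 0.44669 → 5 s.f., 0.8264 → 4 s.f., 8.0 × 10³ → 2 s.f., 0.9658 → 4 s.f., 0.722 → 3 s.f.; limit is 2.
Rounded to 2 significant figures: 3.0 × 10³.

3.0 × 10³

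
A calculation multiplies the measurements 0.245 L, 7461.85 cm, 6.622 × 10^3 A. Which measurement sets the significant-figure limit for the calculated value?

0.245 L → 3 s.f.; 7461.85 cm → 6 s.f.; 6.622 × 10^3 A → 4 s.f.
The fewest is 3 significant figures, from 0.245 L.

0.245 L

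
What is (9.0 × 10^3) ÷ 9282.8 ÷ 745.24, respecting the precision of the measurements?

(9.0 × 10^3) ÷ 9282.8 ÷ 745.24 = 0.00130097022983…
Multiplication/division keeps the fewest significant figures: 9.0 × 10^3 → 2 s.f., 9282.8 → 5 s.f., 745.24 → 5 s.f.; limit is 2.
Rounded to 2 significant figures: 0.0013.

0.0013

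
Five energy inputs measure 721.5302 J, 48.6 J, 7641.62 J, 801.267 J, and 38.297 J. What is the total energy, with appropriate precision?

9251.3 J

721.5302 J + 48.6 J + 7641.62 J + 801.267 J + 38.297 J = 9251.3142 J.
Addition/subtraction keeps the fewest decimal places: 721.5302 → 4 decimal places, 48.6 → 1 decimal place, 7641.62 → 2 decimal places, 801.267 → 3 decimal places, 38.297 → 3 decimal places; limit is 1.
Rounded to 1 decimal place: 9251.3 J.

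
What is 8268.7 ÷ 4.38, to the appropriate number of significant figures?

8268.7 ÷ 4.38 = 1887.83105023…
Multiplication/division keeps the fewest significant figures: 8268.7 → 5 s.f., 4.38 → 3 s.f.; limit is 3.
Rounded to 3 significant figures: 1.89 × 10^3.

1.89 × 10^3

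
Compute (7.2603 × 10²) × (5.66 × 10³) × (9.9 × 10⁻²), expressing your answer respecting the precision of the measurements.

(7.2603 × 10²) × (5.66 × 10³) × (9.9 × 10⁻²) = 406823.6502
Multiplication/division keeps the fewest significant figures: 7.2603 × 10² → 5 s.f., 5.66 × 10³ → 3 s.f., 9.9 × 10⁻² → 2 s.f.; limit is 2.
Rounded to 2 significant figures: 4.1 × 10⁵.

4.1 × 10⁵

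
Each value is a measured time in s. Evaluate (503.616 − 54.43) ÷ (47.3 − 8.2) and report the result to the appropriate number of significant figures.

503.616 − 54.43 = 449.186, limited to 2 d.p. → 5 s.f.; 47.3 − 8.2 = 39.1, limited to 1 d.p. → 3 s.f.
Carrying full precision, 449.186 ÷ 39.1 = 11.4881329923…; keep min(5, 3) = 3 s.f.
Rounded to 3 significant figures: 11.5.

11.5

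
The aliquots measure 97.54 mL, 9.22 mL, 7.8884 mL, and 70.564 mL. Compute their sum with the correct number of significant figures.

97.54 mL + 9.22 mL + 7.8884 mL + 70.564 mL = 185.2124 mL.
Addition/subtraction keeps the fewest decimal places: 97.54 → 2 decimal places, 9.22 → 2 decimal places, 7.8884 → 4 decimal places, 70.564 → 3 decimal places; limit is 2.
Rounded to 2 decimal places: 1.8521 × 10^2 mL.

1.8521 × 10^2 mL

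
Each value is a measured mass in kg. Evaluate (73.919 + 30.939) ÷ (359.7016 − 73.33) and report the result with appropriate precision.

73.919 + 30.939 = 104.858, limited to 3 d.p. → 6 s.f.; 359.7016 − 73.33 = 286.3716, limited to 2 d.p. → 5 s.f.
Carrying full precision, 104.858 ÷ 286.3716 = 0.366160610899…; keep min(6, 5) = 5 s.f.
Rounded to 5 significant figures: 3.6616 × 10⁻¹.

3.6616 × 10⁻¹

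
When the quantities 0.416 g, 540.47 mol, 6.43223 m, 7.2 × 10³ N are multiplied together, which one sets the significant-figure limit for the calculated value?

7.2 × 10³ N

0.416 g → 3 s.f.; 540.47 mol → 5 s.f.; 6.43223 m → 6 s.f.; 7.2 × 10³ N → 2 s.f.
The fewest is 2 significant figures, from 7.2 × 10³ N.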